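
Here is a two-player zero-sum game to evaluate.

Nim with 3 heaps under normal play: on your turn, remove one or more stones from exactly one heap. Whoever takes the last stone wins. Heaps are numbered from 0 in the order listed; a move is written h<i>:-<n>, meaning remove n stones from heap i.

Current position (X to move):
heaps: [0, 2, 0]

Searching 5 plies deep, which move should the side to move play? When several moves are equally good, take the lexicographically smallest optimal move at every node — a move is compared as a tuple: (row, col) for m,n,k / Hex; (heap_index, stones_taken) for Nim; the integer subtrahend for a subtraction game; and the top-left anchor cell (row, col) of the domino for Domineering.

X's best at [(0,2,0)]: h1:-2

[(0,2,0)] X move#1: h1:-1:-1/(0,1,0), h1:-2:+1/(0,0,0)*
[(0,0,0)] end (terminal -1, O#2); searched (0,2,0) to 5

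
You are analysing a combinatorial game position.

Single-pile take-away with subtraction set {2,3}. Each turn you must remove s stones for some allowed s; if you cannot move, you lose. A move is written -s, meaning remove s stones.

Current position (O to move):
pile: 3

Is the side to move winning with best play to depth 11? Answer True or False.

O winning at [3]: True

p1 O@[3]: -2[1]+1* -3[0]+1
p2 X@[1] terminal -1; root [3] d11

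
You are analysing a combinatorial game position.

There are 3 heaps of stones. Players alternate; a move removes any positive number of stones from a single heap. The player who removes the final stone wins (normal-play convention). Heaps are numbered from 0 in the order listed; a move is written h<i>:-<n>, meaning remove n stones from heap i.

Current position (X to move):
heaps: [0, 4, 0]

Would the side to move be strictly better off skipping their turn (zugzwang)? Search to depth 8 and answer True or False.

zugzwang((0,4,0), X) = False

[(0,4,0)] X move#1: h1:-1:-1/(0,3,0), h1:-2:-1/(0,2,0), h1:-3:-1/(0,1,0), h1:-4:+1/(0,0,0)*
[(0,0,0)] end (terminal -1, O#2); searched (0,4,0) to 8
suppose X passes — search the same position with O to move:
pass> [(0,4,0)] O move#1: h1:-1:-1/(0,3,0), h1:-2:-1/(0,2,0), h1:-3:-1/(0,1,0), h1:-4:+1/(0,0,0)*
pass> [(0,0,0)] end (terminal -1, X#2); searched (0,4,0) to 8
for X: play +1, pass -1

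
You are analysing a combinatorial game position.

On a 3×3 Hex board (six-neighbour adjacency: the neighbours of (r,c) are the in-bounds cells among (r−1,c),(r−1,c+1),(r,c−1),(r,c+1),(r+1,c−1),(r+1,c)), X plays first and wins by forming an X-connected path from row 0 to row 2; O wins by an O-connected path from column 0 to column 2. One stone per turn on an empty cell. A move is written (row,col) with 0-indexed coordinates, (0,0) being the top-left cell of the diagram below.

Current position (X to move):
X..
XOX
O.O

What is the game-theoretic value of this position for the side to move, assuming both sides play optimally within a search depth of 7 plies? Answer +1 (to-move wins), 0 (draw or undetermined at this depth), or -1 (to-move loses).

value(X../XOX/O.O, X) = -1

ply 1, X at X../XOX/O.O | (0,1)=-1→XX./XOX/O.O*; (0,2)=-1→X.X/XOX/O.O; (2,1)=-1→X../XOX/OXO
ply 2, O at XX./XOX/O.O | (0,2)=+1→XXO/XOX/O.O*; (2,1)=+1→XX./XOX/OOO
ply 3: XXO/XOX/O.O is terminal -1 (X); from X../XOX/O.O depth 7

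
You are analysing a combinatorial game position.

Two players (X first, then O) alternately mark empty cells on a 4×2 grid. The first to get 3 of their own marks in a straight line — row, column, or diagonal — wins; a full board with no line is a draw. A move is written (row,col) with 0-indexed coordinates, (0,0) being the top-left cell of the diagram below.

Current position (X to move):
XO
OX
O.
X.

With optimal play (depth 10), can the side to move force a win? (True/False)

ply 1, X at XO/OX/O./X. | (2,1)=+0→XO/OX/OX/X.*; (3,1)=+0→XO/OX/O./XX
ply 2, O at XO/OX/OX/X. | (3,1)=+0→XO/OX/OX/XO*
ply 3: XO/OX/OX/XO is terminal +0 (X); from XO/OX/O./X. depth 10

X winning at [XO/OX/O./X.]: False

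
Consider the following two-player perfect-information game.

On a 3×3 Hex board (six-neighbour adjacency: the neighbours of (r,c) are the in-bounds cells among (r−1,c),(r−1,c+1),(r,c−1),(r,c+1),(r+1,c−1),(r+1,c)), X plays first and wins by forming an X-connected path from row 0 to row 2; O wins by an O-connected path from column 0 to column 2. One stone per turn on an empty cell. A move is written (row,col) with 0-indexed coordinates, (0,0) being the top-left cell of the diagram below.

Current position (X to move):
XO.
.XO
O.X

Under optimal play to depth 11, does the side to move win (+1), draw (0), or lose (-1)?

value(XO./.XO/O.X, X) = +1

[XO./.XO/O.X] X move#1: (0,2):-1/XOX/.XO/O.X, (1,0):-1/XO./XXO/O.X, (2,1):+1/XO./.XO/OXX*
[XO./.XO/OXX] O move#2: (0,2):-1/XOO/.XO/OXX*, (1,0):-1/XO./OXO/OXX
[XOO/.XO/OXX] X move#3: (1,0):+1/XOO/XXO/OXX*
[XOO/XXO/OXX] end (terminal -1, O#4); searched XO./.XO/O.X to 11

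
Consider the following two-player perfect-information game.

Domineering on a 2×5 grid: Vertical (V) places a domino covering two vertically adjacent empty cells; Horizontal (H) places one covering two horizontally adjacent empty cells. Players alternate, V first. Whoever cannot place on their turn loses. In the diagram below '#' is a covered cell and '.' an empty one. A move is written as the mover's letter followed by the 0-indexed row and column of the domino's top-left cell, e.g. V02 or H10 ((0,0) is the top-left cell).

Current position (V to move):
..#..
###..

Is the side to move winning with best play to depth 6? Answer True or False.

V winning at [..#../###..]: True

ply 1, V at ..#../###.. | V03=+1→..##./####.*; V04=+1→..#.#/###.#
ply 2, H at ..##./####. | H00=-1→####./####.*
ply 3, V at ####./####. | V04=+1→#####/#####*
ply 4: #####/##### is terminal -1 (H); from ..#../###.. depth 6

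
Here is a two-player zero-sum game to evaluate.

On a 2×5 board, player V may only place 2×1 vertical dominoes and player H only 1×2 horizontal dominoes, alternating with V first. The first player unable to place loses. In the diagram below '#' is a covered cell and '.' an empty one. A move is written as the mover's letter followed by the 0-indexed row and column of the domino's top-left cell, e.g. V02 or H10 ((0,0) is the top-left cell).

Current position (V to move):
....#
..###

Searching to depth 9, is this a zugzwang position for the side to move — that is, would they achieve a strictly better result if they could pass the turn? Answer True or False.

ply 1, V at ....#/..### | V00=-1→#...#/#.###; V01=+1→.#..#/.####*
ply 2, H at .#..#/.#### | H02=-1→.####/.####*
ply 3, V at .####/.#### | V00=+1→#####/#####*
ply 4: #####/##### is terminal -1 (H); from ....#/..### depth 9
suppose V passes — search the same position with H to move:
pass> ply 1, H at ....#/..### | H00=+1→##..#/..###*; H01=-1→.##.#/..###; H02=-1→..###/..###; H10=+1→....#/#####
pass> ply 2: ##..#/..### is terminal -1 (V); from ....#/..### depth 9
for V: play +1, pass -1

zugzwang(....#/..###, V) = False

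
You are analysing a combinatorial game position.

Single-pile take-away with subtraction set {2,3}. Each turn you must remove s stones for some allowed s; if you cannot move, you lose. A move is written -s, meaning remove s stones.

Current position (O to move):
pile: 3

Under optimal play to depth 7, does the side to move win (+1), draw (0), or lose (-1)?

p1 O@[3]: -2[1]+1* -3[0]+1
p2 X@[1] terminal -1; root [3] d7

value(3, O) = +1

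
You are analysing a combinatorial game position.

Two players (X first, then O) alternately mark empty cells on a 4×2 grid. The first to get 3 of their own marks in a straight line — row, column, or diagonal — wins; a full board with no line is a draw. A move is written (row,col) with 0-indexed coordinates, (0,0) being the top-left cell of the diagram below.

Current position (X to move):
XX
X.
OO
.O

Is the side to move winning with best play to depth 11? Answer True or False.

ply 1, X at XX/X./OO/.O | (1,1)=+0→XX/XX/OO/.O*; (3,0)=-1→XX/X./OO/XO
ply 2, O at XX/XX/OO/.O | (3,0)=+0→XX/XX/OO/OO*
ply 3: XX/XX/OO/OO is terminal +0 (X); from XX/X./OO/.O depth 11

X winning at [XX/X./OO/.O]: False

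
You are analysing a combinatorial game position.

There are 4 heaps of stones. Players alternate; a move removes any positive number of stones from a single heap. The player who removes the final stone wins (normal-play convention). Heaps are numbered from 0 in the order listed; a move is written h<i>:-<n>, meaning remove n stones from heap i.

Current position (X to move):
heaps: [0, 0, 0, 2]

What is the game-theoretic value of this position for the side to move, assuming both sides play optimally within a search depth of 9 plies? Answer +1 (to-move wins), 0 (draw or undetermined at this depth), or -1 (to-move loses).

value((0,0,0,2), X) = +1

[(0,0,0,2)] X move#1: h3:-1:-1/(0,0,0,1), h3:-2:+1/(0,0,0,0)*
[(0,0,0,0)] end (terminal -1, O#2); searched (0,0,0,2) to 9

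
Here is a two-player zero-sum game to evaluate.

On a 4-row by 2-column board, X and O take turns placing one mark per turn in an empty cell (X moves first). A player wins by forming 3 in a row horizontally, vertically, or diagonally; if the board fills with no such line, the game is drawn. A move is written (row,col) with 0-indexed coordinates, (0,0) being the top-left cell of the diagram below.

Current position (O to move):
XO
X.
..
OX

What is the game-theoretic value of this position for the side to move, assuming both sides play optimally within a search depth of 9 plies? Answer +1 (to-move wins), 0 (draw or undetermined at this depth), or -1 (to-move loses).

value(XO/X./../OX, O) = 0

p1 O@[XO/X./../OX]: (1,1)[XO/XO/../OX]-1 (2,0)[XO/X./O./OX]+0* (2,1)[XO/X./.O/OX]-1
p2 X@[XO/X./O./OX]: (1,1)[XO/XX/O./OX]+0* (2,1)[XO/X./OX/OX]+0
p3 O@[XO/XX/O./OX]: (2,1)[XO/XX/OO/OX]+0*
p4 X@[XO/XX/OO/OX] terminal +0; root [XO/X./../OX] d9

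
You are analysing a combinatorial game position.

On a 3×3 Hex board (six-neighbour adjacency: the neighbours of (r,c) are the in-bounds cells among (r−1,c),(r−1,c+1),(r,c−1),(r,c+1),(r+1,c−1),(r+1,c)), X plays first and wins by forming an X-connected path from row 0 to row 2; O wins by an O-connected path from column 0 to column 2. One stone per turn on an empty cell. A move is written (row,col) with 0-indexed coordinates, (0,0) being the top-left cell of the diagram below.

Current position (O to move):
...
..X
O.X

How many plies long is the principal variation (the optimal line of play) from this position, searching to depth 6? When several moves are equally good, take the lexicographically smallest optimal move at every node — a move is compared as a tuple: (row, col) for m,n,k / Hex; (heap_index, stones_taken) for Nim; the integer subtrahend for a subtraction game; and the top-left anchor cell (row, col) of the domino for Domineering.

PV length from [.../..X/O.X]: 5 plies

ply 1, O at .../..X/O.X | (0,0)=-1→O../..X/O.X; (0,1)=-1→.O./..X/O.X; (0,2)=+1→..O/..X/O.X*; (1,0)=-1→.../O.X/O.X; (1,1)=-1→.../.OX/O.X; (2,1)=-1→.../..X/OOX
ply 2, X at ..O/..X/O.X | (0,0)=-1→X.O/..X/O.X*; (0,1)=-1→.XO/..X/O.X; (1,0)=-1→..O/X.X/O.X; (1,1)=-1→..O/.XX/O.X; (2,1)=-1→..O/..X/OXX
ply 3, O at X.O/..X/O.X | (0,1)=+1→XOO/..X/O.X*; (1,0)=+1→X.O/O.X/O.X; (1,1)=+1→X.O/.OX/O.X; (2,1)=-1→X.O/..X/OOX
ply 4, X at XOO/..X/O.X | (1,0)=-1→XOO/X.X/O.X*; (1,1)=-1→XOO/.XX/O.X; (2,1)=-1→XOO/..X/OXX
ply 5, O at XOO/X.X/O.X | (1,1)=+1→XOO/XOX/O.X*; (2,1)=-1→XOO/X.X/OOX
ply 6: XOO/XOX/O.X is terminal -1 (X); from .../..X/O.X depth 6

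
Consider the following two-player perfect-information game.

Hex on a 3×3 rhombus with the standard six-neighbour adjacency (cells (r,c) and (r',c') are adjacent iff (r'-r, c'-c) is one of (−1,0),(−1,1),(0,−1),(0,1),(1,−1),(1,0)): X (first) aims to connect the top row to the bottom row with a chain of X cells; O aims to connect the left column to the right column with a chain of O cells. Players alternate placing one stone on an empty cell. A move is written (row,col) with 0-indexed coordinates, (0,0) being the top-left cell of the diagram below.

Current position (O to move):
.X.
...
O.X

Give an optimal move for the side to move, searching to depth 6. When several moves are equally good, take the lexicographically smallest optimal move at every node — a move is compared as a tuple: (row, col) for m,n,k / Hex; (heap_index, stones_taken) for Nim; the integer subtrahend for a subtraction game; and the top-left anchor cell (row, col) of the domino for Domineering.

[.X./.../O.X] O move#1: (0,0):-1/OX./.../O.X, (0,2):-1/.XO/.../O.X, (1,0):-1/.X./O../O.X, (1,1):+1/.X./.O./O.X*, (1,2):+1/.X./..O/O.X, (2,1):-1/.X./.../OOX
[.X./.O./O.X] X move#2: (0,0):-1/XX./.O./O.X*, (0,2):-1/.XX/.O./O.X, (1,0):-1/.X./XO./O.X, (1,2):-1/.X./.OX/O.X, (2,1):-1/.X./.O./OXX
[XX./.O./O.X] O move#3: (0,2):+1/XXO/.O./O.X*, (1,0):+1/XX./OO./O.X, (1,2):+1/XX./.OO/O.X, (2,1):+1/XX./.O./OOX
[XXO/.O./O.X] end (terminal -1, X#4); searched .X./.../O.X to 6

O's best at [.X./.../O.X]: (1,1)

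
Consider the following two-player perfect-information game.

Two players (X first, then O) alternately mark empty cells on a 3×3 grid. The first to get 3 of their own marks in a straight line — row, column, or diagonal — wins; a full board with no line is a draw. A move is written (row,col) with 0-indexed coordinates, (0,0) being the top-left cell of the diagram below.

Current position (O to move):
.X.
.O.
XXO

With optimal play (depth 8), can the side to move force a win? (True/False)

ply 1, O at .X./.O./XXO | (0,0)=+1→OX./.O./XXO*; (0,2)=+1→.XO/.O./XXO; (1,0)=+1→.X./OO./XXO; (1,2)=+1→.X./.OO/XXO
ply 2: OX./.O./XXO is terminal -1 (X); from .X./.O./XXO depth 8

O winning at [.X./.O./XXO]: True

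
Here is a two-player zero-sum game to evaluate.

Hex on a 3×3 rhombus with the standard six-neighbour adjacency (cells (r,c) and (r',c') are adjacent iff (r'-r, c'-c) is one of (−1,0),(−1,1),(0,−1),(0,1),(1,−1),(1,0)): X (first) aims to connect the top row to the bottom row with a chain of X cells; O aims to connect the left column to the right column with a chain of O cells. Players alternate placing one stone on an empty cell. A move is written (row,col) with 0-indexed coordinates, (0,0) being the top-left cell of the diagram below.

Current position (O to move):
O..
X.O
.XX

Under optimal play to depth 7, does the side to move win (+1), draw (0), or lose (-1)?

[O../X.O/.XX] O move#1: (0,1):+1/OO./X.O/.XX*, (0,2):-1/O.O/X.O/.XX, (1,1):+1/O../XOO/.XX, (2,0):-1/O../X.O/OXX
[OO./X.O/.XX] X move#2: (0,2):-1/OOX/X.O/.XX*, (1,1):-1/OO./XXO/.XX, (2,0):-1/OO./X.O/XXX
[OOX/X.O/.XX] O move#3: (1,1):+1/OOX/XOO/.XX*, (2,0):-1/OOX/X.O/OXX
[OOX/XOO/.XX] end (terminal -1, X#4); searched O../X.O/.XX to 7

value(O../X.O/.XX, O) = +1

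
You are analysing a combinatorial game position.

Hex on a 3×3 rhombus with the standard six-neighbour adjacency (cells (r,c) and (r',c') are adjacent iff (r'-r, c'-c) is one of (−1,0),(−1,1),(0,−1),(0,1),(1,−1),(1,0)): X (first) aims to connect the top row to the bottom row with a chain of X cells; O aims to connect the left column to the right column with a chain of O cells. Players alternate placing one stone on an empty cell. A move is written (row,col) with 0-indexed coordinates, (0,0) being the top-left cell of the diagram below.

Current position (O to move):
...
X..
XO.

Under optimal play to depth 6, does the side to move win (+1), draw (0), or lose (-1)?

p1 O@[.../X../XO.]: (0,0)[O../X../XO.]-1* (0,1)[.O./X../XO.]-1 (0,2)[..O/X../XO.]-1 (1,1)[.../XO./XO.]-1 (1,2)[.../X.O/XO.]-1 (2,2)[.../X../XOO]-1
p2 X@[O../X../XO.]: (0,1)[OX./X../XO.]+1* (0,2)[O.X/X../XO.]+1 (1,1)[O../XX./XO.]+1 (1,2)[O../X.X/XO.]+1 (2,2)[O../X../XOX]+1
p3 O@[OX./X../XO.] terminal -1; root [.../X../XO.] d6

value(.../X../XO., O) = -1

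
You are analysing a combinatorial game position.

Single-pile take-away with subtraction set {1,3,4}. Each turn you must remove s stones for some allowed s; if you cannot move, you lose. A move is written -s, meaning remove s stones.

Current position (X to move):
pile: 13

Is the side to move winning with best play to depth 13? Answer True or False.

X winning at [13]: True

ply 1, X at 13 | -1=-1→12; -3=-1→10; -4=+1→9*
ply 2, O at 9 | -1=-1→8*; -3=-1→6; -4=-1→5
ply 3, X at 8 | -1=+1→7*; -3=-1→5; -4=-1→4
ply 4, O at 7 | -1=-1→6*; -3=-1→4; -4=-1→3
ply 5, X at 6 | -1=-1→5; -3=-1→3; -4=+1→2*
ply 6, O at 2 | -1=-1→1*
ply 7, X at 1 | -1=+1→0*
ply 8: 0 is terminal -1 (O); from 13 depth 13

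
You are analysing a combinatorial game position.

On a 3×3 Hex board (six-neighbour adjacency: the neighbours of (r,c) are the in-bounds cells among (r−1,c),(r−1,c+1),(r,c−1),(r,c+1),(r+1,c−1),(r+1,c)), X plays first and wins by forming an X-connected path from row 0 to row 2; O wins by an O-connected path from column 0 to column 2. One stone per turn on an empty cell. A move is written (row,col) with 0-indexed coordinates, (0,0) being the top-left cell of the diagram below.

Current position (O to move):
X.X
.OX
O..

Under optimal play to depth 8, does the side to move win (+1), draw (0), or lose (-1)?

value(X.X/.OX/O.., O) = -1

p1 O@[X.X/.OX/O..]: (0,1)[XOX/.OX/O..]-1* (1,0)[X.X/OOX/O..]-1 (2,1)[X.X/.OX/OO.]-1 (2,2)[X.X/.OX/O.O]-1
p2 X@[XOX/.OX/O..]: (1,0)[XOX/XOX/O..]+1* (2,1)[XOX/.OX/OX.]+1 (2,2)[XOX/.OX/O.X]+1
p3 O@[XOX/XOX/O..]: (2,1)[XOX/XOX/OO.]-1* (2,2)[XOX/XOX/O.O]-1
p4 X@[XOX/XOX/OO.]: (2,2)[XOX/XOX/OOX]+1*
p5 O@[XOX/XOX/OOX] terminal -1; root [X.X/.OX/O..] d8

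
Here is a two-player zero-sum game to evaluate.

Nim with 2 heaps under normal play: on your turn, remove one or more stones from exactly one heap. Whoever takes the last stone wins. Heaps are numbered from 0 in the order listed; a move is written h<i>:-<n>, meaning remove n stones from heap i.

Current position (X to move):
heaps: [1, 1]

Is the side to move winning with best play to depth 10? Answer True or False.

[(1,1)] X move#1: h0:-1:-1/(0,1)*, h1:-1:-1/(1,0)
[(0,1)] O move#2: h1:-1:+1/(0,0)*
[(0,0)] end (terminal -1, X#3); searched (1,1) to 10

X winning at [(1,1)]: False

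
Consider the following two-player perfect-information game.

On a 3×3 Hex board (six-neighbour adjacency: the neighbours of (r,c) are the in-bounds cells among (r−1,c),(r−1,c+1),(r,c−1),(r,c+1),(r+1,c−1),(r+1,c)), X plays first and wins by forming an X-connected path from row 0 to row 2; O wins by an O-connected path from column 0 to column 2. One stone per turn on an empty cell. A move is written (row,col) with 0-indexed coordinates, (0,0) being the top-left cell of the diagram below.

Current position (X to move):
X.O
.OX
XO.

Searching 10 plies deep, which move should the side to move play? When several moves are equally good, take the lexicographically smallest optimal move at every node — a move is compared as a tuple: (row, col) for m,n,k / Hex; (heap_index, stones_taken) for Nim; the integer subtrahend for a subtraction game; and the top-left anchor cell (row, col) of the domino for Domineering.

p1 X@[X.O/.OX/XO.]: (0,1)[XXO/.OX/XO.]-1 (1,0)[X.O/XOX/XO.]+1* (2,2)[X.O/.OX/XOX]-1
p2 O@[X.O/XOX/XO.] terminal -1; root [X.O/.OX/XO.] d10

X's best at [X.O/.OX/XO.]: (1,0)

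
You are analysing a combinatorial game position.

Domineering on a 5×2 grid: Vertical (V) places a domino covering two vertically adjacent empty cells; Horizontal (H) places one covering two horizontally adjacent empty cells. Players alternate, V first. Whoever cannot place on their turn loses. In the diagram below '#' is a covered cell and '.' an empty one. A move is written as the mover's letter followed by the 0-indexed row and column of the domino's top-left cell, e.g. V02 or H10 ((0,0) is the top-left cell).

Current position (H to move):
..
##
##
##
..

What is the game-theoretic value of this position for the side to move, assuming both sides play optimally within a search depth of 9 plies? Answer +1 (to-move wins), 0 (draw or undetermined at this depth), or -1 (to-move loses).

p1 H@[../##/##/##/..]: H00[##/##/##/##/..]+1* H40[../##/##/##/##]+1
p2 V@[##/##/##/##/..] terminal -1; root [../##/##/##/..] d9

value(../##/##/##/.., H) = +1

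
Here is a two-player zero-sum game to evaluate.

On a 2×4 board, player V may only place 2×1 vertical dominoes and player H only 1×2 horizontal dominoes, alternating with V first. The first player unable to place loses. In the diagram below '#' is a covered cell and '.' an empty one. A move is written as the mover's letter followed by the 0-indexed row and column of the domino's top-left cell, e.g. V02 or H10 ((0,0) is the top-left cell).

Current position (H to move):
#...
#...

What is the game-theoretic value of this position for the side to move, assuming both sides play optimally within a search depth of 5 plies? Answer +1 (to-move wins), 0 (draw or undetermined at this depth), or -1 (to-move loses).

value(#.../#..., H) = +1

[#.../#...] H move#1: H01:+1/###./#...*, H02:+1/#.##/#..., H11:+1/#.../###., H12:+1/#.../#.##
[###./#...] V move#2: V03:-1/####/#..#*
[####/#..#] H move#3: H11:+1/####/####*
[####/####] end (terminal -1, V#4); searched #.../#... to 5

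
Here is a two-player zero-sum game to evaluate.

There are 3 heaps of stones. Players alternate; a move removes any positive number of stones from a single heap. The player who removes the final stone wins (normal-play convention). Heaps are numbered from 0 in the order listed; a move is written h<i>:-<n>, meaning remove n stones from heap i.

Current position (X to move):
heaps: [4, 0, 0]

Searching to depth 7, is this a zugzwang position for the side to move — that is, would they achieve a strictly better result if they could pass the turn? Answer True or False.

zugzwang((4,0,0), X) = False

[(4,0,0)] X move#1: h0:-1:-1/(3,0,0), h0:-2:-1/(2,0,0), h0:-3:-1/(1,0,0), h0:-4:+1/(0,0,0)*
[(0,0,0)] end (terminal -1, O#2); searched (4,0,0) to 7
if X skipped the turn, O would face:
~ [(4,0,0)] O move#1: h0:-1:-1/(3,0,0), h0:-2:-1/(2,0,0), h0:-3:-1/(1,0,0), h0:-4:+1/(0,0,0)*
~ [(0,0,0)] end (terminal -1, X#2); searched (4,0,0) to 7
compare (X): move=+1 vs pass=-1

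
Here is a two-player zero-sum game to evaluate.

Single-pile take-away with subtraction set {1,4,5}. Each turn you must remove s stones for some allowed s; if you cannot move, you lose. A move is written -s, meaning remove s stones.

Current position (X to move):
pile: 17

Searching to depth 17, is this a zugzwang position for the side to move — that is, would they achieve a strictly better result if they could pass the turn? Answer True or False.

zugzwang(17, X) = False

[17] X move#1: -1:+1/16*, -4:-1/13, -5:-1/12
[16] O move#2: -1:-1/15*, -4:-1/12, -5:-1/11
[15] X move#3: -1:-1/14, -4:-1/11, -5:+1/10*
[10] O move#4: -1:-1/9*, -4:-1/6, -5:-1/5
[9] X move#5: -1:+1/8*, -4:-1/5, -5:-1/4
[8] O move#6: -1:-1/7*, -4:-1/4, -5:-1/3
[7] X move#7: -1:-1/6, -4:-1/3, -5:+1/2*
[2] O move#8: -1:-1/1*
[1] X move#9: -1:+1/0*
[0] end (terminal -1, O#10); searched 17 to 17
suppose X passes — search the same position with O to move:
pass> [17] O move#1: -1:+1/16*, -4:-1/13, -5:-1/12
pass> [16] X move#2: -1:-1/15*, -4:-1/12, -5:-1/11
pass> [15] O move#3: -1:-1/14, -4:-1/11, -5:+1/10*
pass> [10] X move#4: -1:-1/9*, -4:-1/6, -5:-1/5
pass> [9] O move#5: -1:+1/8*, -4:-1/5, -5:-1/4
pass> [8] X move#6: -1:-1/7*, -4:-1/4, -5:-1/3
pass> [7] O move#7: -1:-1/6, -4:-1/3, -5:+1/2*
pass> [2] X move#8: -1:-1/1*
pass> [1] O move#9: -1:+1/0*
pass> [0] end (terminal -1, X#10); searched 17 to 17
for X: play +1, pass -1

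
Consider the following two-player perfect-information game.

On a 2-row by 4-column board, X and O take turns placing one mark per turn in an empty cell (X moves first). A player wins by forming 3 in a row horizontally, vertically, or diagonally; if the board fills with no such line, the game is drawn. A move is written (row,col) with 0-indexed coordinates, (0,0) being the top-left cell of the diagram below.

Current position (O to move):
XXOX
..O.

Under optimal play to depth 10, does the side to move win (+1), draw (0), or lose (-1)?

value(XXOX/..O., O) = +1

ply 1, O at XXOX/..O. | (1,0)=+0→XXOX/O.O.; (1,1)=+1→XXOX/.OO.*; (1,3)=+0→XXOX/..OO
ply 2, X at XXOX/.OO. | (1,0)=-1→XXOX/XOO.*; (1,3)=-1→XXOX/.OOX
ply 3, O at XXOX/XOO. | (1,3)=+1→XXOX/XOOO*
ply 4: XXOX/XOOO is terminal -1 (X); from XXOX/..O. depth 10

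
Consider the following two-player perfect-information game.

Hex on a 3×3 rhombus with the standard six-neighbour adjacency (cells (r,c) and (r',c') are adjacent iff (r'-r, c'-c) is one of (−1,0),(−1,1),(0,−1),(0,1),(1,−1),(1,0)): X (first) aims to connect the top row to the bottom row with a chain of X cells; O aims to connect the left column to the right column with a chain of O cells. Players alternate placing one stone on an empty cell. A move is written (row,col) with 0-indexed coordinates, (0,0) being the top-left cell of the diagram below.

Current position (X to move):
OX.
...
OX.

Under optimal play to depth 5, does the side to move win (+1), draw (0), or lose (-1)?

[OX./.../OX.] X move#1: (0,2):+1/OXX/.../OX.*, (1,0):-1/OX./X../OX., (1,1):+1/OX./.X./OX., (1,2):+1/OX./..X/OX., (2,2):-1/OX./.../OXX
[OXX/.../OX.] O move#2: (1,0):-1/OXX/O../OX.*, (1,1):-1/OXX/.O./OX., (1,2):-1/OXX/..O/OX., (2,2):-1/OXX/.../OXO
[OXX/O../OX.] X move#3: (1,1):+1/OXX/OX./OX.*, (1,2):+1/OXX/O.X/OX., (2,2):+1/OXX/O../OXX
[OXX/OX./OX.] end (terminal -1, O#4); searched OX./.../OX. to 5

value(OX./.../OX., X) = +1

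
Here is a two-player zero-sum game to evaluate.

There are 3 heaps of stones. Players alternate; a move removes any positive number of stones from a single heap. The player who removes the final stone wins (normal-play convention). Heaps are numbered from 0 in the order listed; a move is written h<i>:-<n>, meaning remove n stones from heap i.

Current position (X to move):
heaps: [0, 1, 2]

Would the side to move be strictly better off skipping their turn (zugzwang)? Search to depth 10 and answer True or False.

zugzwang((0,1,2), X) = False

p1 X@[(0,1,2)]: h1:-1[(0,0,2)]-1 h2:-1[(0,1,1)]+1* h2:-2[(0,1,0)]-1
p2 O@[(0,1,1)]: h1:-1[(0,0,1)]-1* h2:-1[(0,1,0)]-1
p3 X@[(0,0,1)]: h2:-1[(0,0,0)]+1*
p4 O@[(0,0,0)] terminal -1; root [(0,1,2)] d10
suppose X passes — search the same position with O to move:
pass> p1 O@[(0,1,2)]: h1:-1[(0,0,2)]-1 h2:-1[(0,1,1)]+1* h2:-2[(0,1,0)]-1
pass> p2 X@[(0,1,1)]: h1:-1[(0,0,1)]-1* h2:-1[(0,1,0)]-1
pass> p3 O@[(0,0,1)]: h2:-1[(0,0,0)]+1*
pass> p4 X@[(0,0,0)] terminal -1; root [(0,1,2)] d10
for X: play +1, pass -1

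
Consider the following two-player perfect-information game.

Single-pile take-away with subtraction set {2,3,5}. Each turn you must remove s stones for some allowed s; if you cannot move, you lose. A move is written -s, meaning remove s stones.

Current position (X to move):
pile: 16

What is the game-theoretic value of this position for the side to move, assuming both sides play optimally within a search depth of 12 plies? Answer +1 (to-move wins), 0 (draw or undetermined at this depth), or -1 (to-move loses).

value(16, X) = +1

p1 X@[16]: -2[14]+1* -3[13]-1 -5[11]-1
p2 O@[14]: -2[12]-1* -3[11]-1 -5[9]-1
p3 X@[12]: -2[10]-1 -3[9]-1 -5[7]+1*
p4 O@[7]: -2[5]-1* -3[4]-1 -5[2]-1
p5 X@[5]: -2[3]-1 -3[2]-1 -5[0]+1*
p6 O@[0] terminal -1; root [16] d12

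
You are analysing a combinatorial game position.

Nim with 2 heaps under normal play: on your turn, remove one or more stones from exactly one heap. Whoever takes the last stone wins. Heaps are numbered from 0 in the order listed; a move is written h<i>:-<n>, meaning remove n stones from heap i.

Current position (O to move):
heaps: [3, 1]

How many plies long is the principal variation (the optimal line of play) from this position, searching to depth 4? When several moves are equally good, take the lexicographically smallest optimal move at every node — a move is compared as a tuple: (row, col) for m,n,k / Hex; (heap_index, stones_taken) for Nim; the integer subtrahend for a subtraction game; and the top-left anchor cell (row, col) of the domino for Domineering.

PV length from [(3,1)]: 3 plies

p1 O@[(3,1)]: h0:-1[(2,1)]-1 h0:-2[(1,1)]+1* h0:-3[(0,1)]-1 h1:-1[(3,0)]-1
p2 X@[(1,1)]: h0:-1[(0,1)]-1* h1:-1[(1,0)]-1
p3 O@[(0,1)]: h1:-1[(0,0)]+1*
p4 X@[(0,0)] terminal -1; root [(3,1)] d4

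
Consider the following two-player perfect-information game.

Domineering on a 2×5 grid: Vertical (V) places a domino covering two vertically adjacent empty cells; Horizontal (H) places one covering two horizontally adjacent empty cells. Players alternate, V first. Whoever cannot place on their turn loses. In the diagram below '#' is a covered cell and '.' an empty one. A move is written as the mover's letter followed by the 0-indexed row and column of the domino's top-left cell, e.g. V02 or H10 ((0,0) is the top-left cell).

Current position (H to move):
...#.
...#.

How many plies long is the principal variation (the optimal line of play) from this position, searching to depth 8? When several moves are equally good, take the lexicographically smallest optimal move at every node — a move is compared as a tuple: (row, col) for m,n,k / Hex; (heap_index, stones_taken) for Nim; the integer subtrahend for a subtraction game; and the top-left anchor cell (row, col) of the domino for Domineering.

PV length from [...#./...#.]: 4 plies

ply 1, H at ...#./...#. | H00=-1→##.#./...#.*; H01=-1→.###./...#.; H10=-1→...#./##.#.; H11=-1→...#./.###.
ply 2, V at ##.#./...#. | V02=+1→####./..##.*; V04=-1→##.##/...##
ply 3, H at ####./..##. | H10=-1→####./####.*
ply 4, V at ####./####. | V04=+1→#####/#####*
ply 5: #####/##### is terminal -1 (H); from ...#./...#. depth 8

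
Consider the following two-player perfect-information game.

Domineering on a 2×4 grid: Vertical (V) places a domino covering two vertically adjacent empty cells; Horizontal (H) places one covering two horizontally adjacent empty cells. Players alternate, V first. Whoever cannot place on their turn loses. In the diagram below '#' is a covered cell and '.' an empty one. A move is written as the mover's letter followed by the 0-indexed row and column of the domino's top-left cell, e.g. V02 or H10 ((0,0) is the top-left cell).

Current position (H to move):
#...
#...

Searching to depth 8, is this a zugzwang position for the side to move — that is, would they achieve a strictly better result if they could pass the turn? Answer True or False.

zugzwang(#.../#..., H) = False

[#.../#...] H move#1: H01:+1/###./#...*, H02:+1/#.##/#..., H11:+1/#.../###., H12:+1/#.../#.##
[###./#...] V move#2: V03:-1/####/#..#*
[####/#..#] H move#3: H11:+1/####/####*
[####/####] end (terminal -1, V#4); searched #.../#... to 8
suppose H passes — search the same position with V to move:
pass> [#.../#...] V move#1: V01:-1/##../##.., V02:+1/#.#./#.#.*, V03:-1/#..#/#..#
pass> [#.#./#.#.] end (terminal -1, H#2); searched #.../#... to 8
for H: play +1, pass -1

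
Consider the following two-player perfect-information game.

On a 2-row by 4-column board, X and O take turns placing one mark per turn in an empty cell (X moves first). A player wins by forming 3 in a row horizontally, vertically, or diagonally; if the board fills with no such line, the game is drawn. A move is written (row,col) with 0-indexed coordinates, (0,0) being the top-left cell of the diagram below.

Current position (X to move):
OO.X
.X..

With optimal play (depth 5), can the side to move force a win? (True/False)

p1 X@[OO.X/.X..]: (0,2)[OOXX/.X..]+0* (1,0)[OO.X/XX..]-1 (1,2)[OO.X/.XX.]-1 (1,3)[OO.X/.X.X]-1
p2 O@[OOXX/.X..]: (1,0)[OOXX/OX..]+0* (1,2)[OOXX/.XO.]+0 (1,3)[OOXX/.X.O]+0
p3 X@[OOXX/OX..]: (1,2)[OOXX/OXX.]+0* (1,3)[OOXX/OX.X]+0
p4 O@[OOXX/OXX.]: (1,3)[OOXX/OXXO]+0*
p5 X@[OOXX/OXXO] terminal +0; root [OO.X/.X..] d5

X winning at [OO.X/.X..]: False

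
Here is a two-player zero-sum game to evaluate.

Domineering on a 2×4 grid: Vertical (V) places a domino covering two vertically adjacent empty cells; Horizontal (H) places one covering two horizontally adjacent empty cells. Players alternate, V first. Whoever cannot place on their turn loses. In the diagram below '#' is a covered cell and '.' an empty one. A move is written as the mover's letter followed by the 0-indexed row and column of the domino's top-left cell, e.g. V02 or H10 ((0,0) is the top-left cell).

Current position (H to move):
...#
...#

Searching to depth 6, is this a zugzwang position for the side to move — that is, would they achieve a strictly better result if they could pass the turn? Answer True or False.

p1 H@[...#/...#]: H00[##.#/...#]+1* H01[.###/...#]+1 H10[...#/##.#]+1 H11[...#/.###]+1
p2 V@[##.#/...#]: V02[####/..##]-1*
p3 H@[####/..##]: H10[####/####]+1*
p4 V@[####/####] terminal -1; root [...#/...#] d6
pass branch (V moves first from the same position):
  | p1 V@[...#/...#]: V00[#..#/#..#]-1 V01[.#.#/.#.#]+1* V02[..##/..##]-1
  | p2 H@[.#.#/.#.#] terminal -1; root [...#/...#] d6
H moving scores +1; H passing scores -1

zugzwang(...#/...#, H) = False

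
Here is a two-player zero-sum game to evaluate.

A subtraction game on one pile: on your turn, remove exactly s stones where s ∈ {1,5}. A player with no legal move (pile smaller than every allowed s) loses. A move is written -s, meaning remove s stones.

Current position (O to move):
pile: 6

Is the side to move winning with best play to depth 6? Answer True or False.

O winning at [6]: False

[6] O move#1: -1:-1/5*, -5:-1/1
[5] X move#2: -1:+1/4*, -5:+1/0
[4] O move#3: -1:-1/3*
[3] X move#4: -1:+1/2*
[2] O move#5: -1:-1/1*
[1] X move#6: -1:+1/0*
[0] end (terminal -1, O#7); searched 6 to 6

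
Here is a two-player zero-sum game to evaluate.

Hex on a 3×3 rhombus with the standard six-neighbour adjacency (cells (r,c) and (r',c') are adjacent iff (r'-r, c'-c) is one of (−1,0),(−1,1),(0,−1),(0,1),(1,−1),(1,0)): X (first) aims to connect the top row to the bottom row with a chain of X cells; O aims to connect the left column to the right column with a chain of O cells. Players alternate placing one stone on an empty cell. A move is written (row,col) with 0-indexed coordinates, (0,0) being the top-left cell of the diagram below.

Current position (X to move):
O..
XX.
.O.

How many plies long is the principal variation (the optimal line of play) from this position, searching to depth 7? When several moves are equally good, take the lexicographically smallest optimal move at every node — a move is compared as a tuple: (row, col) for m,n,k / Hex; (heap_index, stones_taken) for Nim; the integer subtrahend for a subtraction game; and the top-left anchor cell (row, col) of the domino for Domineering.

PV length from [O../XX./.O.]: 5 plies

ply 1, X at O../XX./.O. | (0,1)=-1→OX./XX./.O.; (0,2)=-1→O.X/XX./.O.; (1,2)=+1→O../XXX/.O.*; (2,0)=+1→O../XX./XO.; (2,2)=+1→O../XX./.OX
ply 2, O at O../XXX/.O. | (0,1)=-1→OO./XXX/.O.*; (0,2)=-1→O.O/XXX/.O.; (2,0)=-1→O../XXX/OO.; (2,2)=-1→O../XXX/.OO
ply 3, X at OO./XXX/.O. | (0,2)=+1→OOX/XXX/.O.*; (2,0)=-1→OO./XXX/XO.; (2,2)=-1→OO./XXX/.OX
ply 4, O at OOX/XXX/.O. | (2,0)=-1→OOX/XXX/OO.*; (2,2)=-1→OOX/XXX/.OO
ply 5, X at OOX/XXX/OO. | (2,2)=+1→OOX/XXX/OOX*
ply 6: OOX/XXX/OOX is terminal -1 (O); from O../XX./.O. depth 7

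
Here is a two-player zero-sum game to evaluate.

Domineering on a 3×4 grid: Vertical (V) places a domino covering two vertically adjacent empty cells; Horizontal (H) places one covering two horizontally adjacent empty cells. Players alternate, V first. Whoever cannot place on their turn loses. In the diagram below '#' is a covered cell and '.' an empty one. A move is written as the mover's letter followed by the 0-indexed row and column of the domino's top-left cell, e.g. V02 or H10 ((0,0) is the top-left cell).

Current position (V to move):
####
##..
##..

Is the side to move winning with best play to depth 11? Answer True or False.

V winning at [####/##../##..]: True

p1 V@[####/##../##..]: V12[####/###./###.]+1* V13[####/##.#/##.#]+1
p2 H@[####/###./###.] terminal -1; root [####/##../##..] d11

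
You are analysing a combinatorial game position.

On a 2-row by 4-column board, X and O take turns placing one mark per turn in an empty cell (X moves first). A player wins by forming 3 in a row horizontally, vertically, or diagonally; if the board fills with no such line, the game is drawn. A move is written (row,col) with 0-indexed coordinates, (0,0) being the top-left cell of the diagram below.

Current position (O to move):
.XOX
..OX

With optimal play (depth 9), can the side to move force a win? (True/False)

O winning at [.XOX/..OX]: False

ply 1, O at .XOX/..OX | (0,0)=+0→OXOX/..OX*; (1,0)=+0→.XOX/O.OX; (1,1)=+0→.XOX/.OOX
ply 2, X at OXOX/..OX | (1,0)=+0→OXOX/X.OX*; (1,1)=+0→OXOX/.XOX
ply 3, O at OXOX/X.OX | (1,1)=+0→OXOX/XOOX*
ply 4: OXOX/XOOX is terminal +0 (X); from .XOX/..OX depth 9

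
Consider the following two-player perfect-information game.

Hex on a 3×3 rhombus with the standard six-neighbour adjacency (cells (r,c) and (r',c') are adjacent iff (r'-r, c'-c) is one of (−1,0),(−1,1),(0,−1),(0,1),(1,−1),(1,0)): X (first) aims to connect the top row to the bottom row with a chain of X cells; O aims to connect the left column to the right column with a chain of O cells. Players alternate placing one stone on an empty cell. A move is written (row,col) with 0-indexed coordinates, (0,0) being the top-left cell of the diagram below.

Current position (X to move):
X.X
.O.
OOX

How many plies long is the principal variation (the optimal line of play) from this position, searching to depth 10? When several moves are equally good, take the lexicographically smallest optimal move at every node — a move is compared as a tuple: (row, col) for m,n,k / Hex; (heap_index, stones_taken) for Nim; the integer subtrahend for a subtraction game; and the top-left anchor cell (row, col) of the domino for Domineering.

PV length from [X.X/.O./OOX]: 1 ply

p1 X@[X.X/.O./OOX]: (0,1)[XXX/.O./OOX]-1 (1,0)[X.X/XO./OOX]-1 (1,2)[X.X/.OX/OOX]+1*
p2 O@[X.X/.OX/OOX] terminal -1; root [X.X/.O./OOX] d10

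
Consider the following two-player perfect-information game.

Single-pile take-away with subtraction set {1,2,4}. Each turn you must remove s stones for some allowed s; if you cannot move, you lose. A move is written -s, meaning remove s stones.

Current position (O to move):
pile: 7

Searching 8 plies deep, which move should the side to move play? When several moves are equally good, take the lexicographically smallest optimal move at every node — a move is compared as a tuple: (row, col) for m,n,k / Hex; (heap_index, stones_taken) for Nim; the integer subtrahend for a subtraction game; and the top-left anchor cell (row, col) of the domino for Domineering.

[7] O move#1: -1:+1/6*, -2:-1/5, -4:+1/3
[6] X move#2: -1:-1/5*, -2:-1/4, -4:-1/2
[5] O move#3: -1:-1/4, -2:+1/3*, -4:-1/1
[3] X move#4: -1:-1/2*, -2:-1/1
[2] O move#5: -1:-1/1, -2:+1/0*
[0] end (terminal -1, X#6); searched 7 to 8

O's best at [7]: -1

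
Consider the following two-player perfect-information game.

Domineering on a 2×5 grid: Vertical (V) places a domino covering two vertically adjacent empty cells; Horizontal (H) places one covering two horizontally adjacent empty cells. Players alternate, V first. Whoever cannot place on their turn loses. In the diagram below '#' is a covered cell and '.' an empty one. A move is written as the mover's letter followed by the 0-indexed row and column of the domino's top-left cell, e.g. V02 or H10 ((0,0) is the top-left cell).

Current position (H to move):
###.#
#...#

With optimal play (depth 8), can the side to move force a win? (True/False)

p1 H@[###.#/#...#]: H11[###.#/###.#]-1 H12[###.#/#.###]+1*
p2 V@[###.#/#.###] terminal -1; root [###.#/#...#] d8

H winning at [###.#/#...#]: True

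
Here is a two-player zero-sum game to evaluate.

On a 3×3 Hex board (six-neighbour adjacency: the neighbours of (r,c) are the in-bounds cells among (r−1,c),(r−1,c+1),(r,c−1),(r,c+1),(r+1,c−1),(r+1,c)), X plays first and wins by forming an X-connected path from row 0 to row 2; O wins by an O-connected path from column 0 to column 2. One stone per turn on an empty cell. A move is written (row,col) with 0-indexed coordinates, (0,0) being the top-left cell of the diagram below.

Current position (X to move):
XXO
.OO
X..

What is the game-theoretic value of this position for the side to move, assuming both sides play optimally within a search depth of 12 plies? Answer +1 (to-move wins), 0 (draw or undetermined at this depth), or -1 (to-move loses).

value(XXO/.OO/X.., X) = +1

[XXO/.OO/X..] X move#1: (1,0):+1/XXO/XOO/X..*, (2,1):-1/XXO/.OO/XX., (2,2):-1/XXO/.OO/X.X
[XXO/XOO/X..] end (terminal -1, O#2); searched XXO/.OO/X.. to 12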